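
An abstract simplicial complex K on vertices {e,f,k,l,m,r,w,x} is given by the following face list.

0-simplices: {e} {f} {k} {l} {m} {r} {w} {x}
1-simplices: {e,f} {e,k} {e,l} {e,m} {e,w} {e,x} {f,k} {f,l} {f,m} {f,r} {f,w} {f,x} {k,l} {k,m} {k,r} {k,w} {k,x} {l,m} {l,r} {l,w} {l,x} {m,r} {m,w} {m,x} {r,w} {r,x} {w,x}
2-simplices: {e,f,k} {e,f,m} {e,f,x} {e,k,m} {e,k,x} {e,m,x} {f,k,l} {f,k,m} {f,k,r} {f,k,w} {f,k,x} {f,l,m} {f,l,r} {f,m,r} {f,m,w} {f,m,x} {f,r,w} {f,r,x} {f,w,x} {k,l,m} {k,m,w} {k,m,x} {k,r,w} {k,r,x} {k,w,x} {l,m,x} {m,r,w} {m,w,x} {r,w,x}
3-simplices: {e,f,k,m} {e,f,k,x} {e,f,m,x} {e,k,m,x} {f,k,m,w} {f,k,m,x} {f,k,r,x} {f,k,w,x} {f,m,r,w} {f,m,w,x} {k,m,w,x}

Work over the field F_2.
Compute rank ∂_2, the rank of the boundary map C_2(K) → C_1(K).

n_0=8 n_1=27 n_2=29 n_3=11  [Z2]
∂1: piv[ef,ek,el,em,ew,ex,fr] rk=7  ker:fk,fl,fm,fw,fx,kl,km,kr,kw,kx,lm,lr,lw,lx,mr,mw,mx,rw,rx,wx
∂2: piv[efk,efm,efx,ekm,ekx,emx,fkl,fkr,fkw,flm,flr,fmr,fmw,frw,frx,fwx,lmx] rk=17  ker:fkm,fkx,fmx,klm,kmw,kmx,krw,krx,kwx,mrw,mwx,rwx
∂3: piv[efkm,efkx,efmx,ekmx,fkmw,fkrx,fkwx,fmrw,fmwx] rk=9  ker:fkmx,kmwx
rk∂_2=17

rank∂_2=17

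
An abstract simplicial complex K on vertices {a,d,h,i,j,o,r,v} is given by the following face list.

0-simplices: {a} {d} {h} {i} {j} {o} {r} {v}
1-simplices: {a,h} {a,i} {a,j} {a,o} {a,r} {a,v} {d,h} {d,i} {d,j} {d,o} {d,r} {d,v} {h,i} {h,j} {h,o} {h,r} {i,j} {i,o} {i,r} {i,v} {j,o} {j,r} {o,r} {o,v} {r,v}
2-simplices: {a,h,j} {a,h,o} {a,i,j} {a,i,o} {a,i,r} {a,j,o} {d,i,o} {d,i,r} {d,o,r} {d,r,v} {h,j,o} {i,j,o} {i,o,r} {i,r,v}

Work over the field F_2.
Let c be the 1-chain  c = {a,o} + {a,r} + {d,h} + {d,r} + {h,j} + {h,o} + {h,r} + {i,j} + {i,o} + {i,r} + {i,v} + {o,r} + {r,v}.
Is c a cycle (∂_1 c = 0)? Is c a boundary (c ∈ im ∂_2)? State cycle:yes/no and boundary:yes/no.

n_0=8 n_1=25 n_2=14  [Z2]
∂1: piv[ah,ai,aj,ao,ar,av,dh] rk=7  ker:di,dj,do,dr,dv,hi,hj,ho,hr,ij,io,ir,iv,jo,jr,or,ov,rv
∂2: piv[ahj,aho,aij,aio,air,ajo,dio,dir,dor,drv,irv] rk=11  ker:hjo,ijo,ior
∂1c = 0
c vs im∂2: residual ≠ 0 ⇒ not boundary

cycle:yes boundary:no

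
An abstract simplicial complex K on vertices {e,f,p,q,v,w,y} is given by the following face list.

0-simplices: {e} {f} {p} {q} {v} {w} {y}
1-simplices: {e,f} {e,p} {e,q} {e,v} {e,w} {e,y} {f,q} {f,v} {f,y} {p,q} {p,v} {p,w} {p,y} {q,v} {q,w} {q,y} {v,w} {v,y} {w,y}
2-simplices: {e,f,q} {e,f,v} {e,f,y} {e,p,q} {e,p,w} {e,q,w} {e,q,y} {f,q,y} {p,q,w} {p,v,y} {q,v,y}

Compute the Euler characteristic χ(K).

χ(K)=-1

n_0=7 n_1=19 n_2=11
χ=+7−19+11=-1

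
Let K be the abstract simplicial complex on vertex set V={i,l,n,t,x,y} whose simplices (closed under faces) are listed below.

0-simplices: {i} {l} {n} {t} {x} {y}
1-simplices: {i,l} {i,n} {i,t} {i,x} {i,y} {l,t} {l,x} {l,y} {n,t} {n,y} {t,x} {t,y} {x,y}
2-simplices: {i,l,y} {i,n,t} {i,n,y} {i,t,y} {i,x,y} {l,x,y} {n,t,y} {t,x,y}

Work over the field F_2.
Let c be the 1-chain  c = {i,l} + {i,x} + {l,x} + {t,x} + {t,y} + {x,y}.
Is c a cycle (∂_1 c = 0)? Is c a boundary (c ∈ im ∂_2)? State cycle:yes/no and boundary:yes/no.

cycle:yes boundary:yes

n_0=6 n_1=13 n_2=8  [Z2]
∂1: piv[il,in,it,ix,iy] rk=5  ker:lt,lx,ly,nt,ny,tx,ty,xy
∂2: piv[ily,int,iny,ity,ixy,lxy,txy] rk=7  ker:nty
∂1c = 0
c vs im∂2: reduces to 0 ⇒ boundary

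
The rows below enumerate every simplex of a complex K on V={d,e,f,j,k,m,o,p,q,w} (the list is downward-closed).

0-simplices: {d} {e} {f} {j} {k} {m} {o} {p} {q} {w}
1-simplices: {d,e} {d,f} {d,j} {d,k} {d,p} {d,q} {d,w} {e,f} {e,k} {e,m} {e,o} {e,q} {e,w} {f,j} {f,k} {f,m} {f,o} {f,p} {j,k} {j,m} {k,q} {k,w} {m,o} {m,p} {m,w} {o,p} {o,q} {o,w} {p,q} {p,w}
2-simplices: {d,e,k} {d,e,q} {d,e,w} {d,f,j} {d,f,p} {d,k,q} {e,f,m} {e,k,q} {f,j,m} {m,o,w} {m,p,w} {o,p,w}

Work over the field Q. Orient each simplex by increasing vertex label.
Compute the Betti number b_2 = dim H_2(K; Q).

n_0=10 n_1=30 n_2=12  [Q]
∂1: piv[de,df,dj,dk,dp,dq,dw,em,eo] rk=9  ker:ef,ek,eq,ew,fj,fk,fm,fo,fp,jk,jm,kq,kw,mo,mp,mw,op,oq,ow,pq,pw
∂2: piv[dek,deq,dew,dfj,dfp,dkq,efm,fjm,mow,mpw,opw] rk=11  ker:ekq
b_2=(12−11)−0=1

b_2=1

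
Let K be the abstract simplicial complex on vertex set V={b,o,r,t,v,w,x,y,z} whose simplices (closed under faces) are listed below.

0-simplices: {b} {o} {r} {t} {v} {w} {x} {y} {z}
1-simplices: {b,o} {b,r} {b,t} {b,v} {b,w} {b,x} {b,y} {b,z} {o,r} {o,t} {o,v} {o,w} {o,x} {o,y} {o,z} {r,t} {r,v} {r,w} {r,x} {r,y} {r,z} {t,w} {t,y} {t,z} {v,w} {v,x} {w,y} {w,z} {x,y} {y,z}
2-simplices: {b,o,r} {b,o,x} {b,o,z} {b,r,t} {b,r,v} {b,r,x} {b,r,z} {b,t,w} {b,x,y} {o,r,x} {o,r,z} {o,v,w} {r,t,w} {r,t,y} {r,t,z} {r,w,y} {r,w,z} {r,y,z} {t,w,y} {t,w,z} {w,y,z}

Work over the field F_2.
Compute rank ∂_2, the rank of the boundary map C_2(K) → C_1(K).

n_0=9 n_1=30 n_2=21  [Z2]
∂1: piv[bo,br,bt,bv,bw,bx,by,bz] rk=8  ker:or,ot,ov,ow,ox,oy,oz,rt,rv,rw,rx,ry,rz,tw,ty,tz,vw,vx,wy,wz,xy,yz
∂2: piv[bor,box,boz,brt,brv,brx,brz,btw,bxy,ovw,rtw,rty,rtz,rwy,rwz,ryz] rk=16  ker:orx,orz,twy,twz,wyz
rk∂_2=16

rank∂_2=16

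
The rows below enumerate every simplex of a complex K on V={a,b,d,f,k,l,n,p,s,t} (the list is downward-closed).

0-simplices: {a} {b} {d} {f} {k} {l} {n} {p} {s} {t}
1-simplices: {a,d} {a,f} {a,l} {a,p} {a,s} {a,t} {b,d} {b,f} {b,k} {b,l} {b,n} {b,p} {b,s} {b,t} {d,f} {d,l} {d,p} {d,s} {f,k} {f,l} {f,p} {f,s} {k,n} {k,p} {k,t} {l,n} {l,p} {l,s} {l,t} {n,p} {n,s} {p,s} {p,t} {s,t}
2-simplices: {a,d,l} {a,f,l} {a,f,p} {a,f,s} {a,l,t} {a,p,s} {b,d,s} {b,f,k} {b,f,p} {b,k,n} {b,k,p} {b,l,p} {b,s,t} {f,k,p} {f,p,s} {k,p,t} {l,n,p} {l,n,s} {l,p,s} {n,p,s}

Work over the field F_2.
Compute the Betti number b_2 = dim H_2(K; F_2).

b_2=3

n_0=10 n_1=34 n_2=20  [Z2]
∂1: piv[ad,af,al,ap,as,at,bd,bk,bn] rk=9  ker:bf,bl,bp,bs,bt,df,dl,dp,ds,fk,fl,fp,fs,kn,kp,kt,ln,lp,ls,lt,np,ns,ps,pt,st
∂2: piv[adl,afl,afp,afs,alt,aps,bds,bfk,bfp,bkn,bkp,blp,bst,kpt,lnp,lns,lps] rk=17  ker:fkp,fps,nps
b_2=(20−17)−0=3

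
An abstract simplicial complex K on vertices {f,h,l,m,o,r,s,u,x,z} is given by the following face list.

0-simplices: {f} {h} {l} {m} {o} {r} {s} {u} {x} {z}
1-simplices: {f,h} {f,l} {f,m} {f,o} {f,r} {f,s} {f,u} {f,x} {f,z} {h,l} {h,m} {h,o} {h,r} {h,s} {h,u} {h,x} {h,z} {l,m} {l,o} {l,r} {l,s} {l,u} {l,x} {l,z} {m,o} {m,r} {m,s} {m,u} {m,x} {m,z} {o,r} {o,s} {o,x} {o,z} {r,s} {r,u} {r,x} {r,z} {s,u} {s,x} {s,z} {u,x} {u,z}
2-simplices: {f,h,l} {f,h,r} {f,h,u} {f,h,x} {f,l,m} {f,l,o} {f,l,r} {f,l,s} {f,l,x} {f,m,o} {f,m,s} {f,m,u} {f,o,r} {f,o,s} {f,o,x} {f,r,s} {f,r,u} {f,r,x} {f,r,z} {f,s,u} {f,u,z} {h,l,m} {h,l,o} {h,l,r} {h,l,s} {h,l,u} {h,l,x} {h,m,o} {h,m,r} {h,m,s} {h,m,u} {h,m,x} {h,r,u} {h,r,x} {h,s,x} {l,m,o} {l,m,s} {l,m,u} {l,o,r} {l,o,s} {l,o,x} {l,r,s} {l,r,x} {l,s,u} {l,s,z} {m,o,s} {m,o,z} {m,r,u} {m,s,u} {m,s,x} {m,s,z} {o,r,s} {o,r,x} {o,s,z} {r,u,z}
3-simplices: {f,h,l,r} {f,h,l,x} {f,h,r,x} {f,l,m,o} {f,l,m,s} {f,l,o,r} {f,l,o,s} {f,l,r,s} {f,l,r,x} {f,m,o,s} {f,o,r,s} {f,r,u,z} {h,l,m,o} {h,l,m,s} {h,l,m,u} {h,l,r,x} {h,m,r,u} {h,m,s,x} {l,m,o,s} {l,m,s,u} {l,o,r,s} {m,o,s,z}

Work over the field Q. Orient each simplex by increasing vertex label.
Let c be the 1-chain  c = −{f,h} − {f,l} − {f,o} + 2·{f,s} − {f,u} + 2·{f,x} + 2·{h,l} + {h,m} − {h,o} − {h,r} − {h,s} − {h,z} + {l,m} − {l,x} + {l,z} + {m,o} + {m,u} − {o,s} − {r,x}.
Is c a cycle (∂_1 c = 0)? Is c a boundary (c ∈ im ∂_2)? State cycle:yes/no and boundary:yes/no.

n_0=10 n_1=43 n_2=55 n_3=22  [Q]
∂1: piv[fh,fl,fm,fo,fr,fs,fu,fx,fz] rk=9  ker:hl,hm,ho,hr,hs,hu,hx,hz,lm,lo,lr,ls,lu,lx,lz,mo,mr,ms,mu,mx,mz,or,os,ox,oz,rs,ru,rx,rz,su,sx,sz,ux,uz
∂2: piv[fhl,fhr,fhu,fhx,flm,flo,flr,fls,flx,fmo,fms,fmu,for,fos,fox,frs,fru,frx,frz,fsu,fuz,hlm,hlo,hls,hlu,hmr,hmx,hsx,lsz,moz,msz] rk=31  ker:hlr,hlx,hmo,hms,hmu,hru,hrx,lmo,lms,lmu,lor,los,lox,lrs,lrx,lsu,mos,mru,msu,msx,ors,orx,osz,ruz
∂3: piv[fhlr,fhlx,fhrx,flmo,flms,flor,flos,flrs,flrx,fmos,fors,fruz,hlmo,hlms,hlmu,hmru,hmsx,lmsu,mosz] rk=19  ker:hlrx,lmos,lors
∂1c = 0
c vs im∂2: residual ≠ 0 ⇒ not boundary

cycle:yes boundary:no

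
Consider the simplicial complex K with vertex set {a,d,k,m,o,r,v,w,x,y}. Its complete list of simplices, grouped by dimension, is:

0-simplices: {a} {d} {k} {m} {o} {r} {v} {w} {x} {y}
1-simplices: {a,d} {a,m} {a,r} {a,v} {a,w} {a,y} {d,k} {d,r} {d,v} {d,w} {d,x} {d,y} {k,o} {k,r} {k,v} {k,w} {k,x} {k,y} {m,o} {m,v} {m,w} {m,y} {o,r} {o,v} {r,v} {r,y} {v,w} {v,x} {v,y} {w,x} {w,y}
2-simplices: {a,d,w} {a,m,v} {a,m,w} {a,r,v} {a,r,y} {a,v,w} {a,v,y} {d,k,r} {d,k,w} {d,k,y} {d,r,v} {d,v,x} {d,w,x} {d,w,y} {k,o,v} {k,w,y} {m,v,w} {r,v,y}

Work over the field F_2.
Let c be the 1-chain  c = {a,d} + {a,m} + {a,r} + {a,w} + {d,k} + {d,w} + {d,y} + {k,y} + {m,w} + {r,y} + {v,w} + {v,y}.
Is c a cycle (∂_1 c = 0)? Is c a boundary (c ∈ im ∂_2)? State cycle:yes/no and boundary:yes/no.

n_0=10 n_1=31 n_2=18  [Z2]
∂1: piv[ad,am,ar,av,aw,ay,dk,dx,ko] rk=9  ker:dr,dv,dw,dy,kr,kv,kw,kx,ky,mo,mv,mw,my,or,ov,rv,ry,vw,vx,vy,wx,wy
∂2: piv[adw,amv,amw,arv,ary,avw,avy,dkr,dkw,dky,drv,dvx,dwx,dwy,kov] rk=15  ker:kwy,mvw,rvy
∂1c = 0
c vs im∂2: reduces to 0 ⇒ boundary

cycle:yes boundary:yes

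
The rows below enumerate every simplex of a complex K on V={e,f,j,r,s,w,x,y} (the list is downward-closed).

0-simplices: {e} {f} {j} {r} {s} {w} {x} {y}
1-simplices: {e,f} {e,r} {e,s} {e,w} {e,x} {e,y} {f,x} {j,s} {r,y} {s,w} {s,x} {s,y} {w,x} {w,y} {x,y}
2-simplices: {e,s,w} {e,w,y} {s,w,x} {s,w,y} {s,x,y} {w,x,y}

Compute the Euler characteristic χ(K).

χ(K)=-1

n_0=8 n_1=15 n_2=6
χ=+8−15+6=-1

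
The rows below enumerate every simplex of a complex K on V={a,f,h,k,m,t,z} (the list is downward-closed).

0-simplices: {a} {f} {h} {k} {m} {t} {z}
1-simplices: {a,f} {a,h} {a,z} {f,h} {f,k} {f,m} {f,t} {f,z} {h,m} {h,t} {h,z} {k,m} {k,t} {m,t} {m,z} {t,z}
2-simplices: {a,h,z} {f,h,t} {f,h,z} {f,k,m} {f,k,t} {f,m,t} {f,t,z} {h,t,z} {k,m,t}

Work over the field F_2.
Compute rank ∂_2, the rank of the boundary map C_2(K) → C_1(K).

rank∂_2=7

n_0=7 n_1=16 n_2=9  [Z2]
∂1: piv[af,ah,az,fk,fm,ft] rk=6  ker:fh,fz,hm,ht,hz,km,kt,mt,mz,tz
∂2: piv[ahz,fht,fhz,fkm,fkt,fmt,ftz] rk=7  ker:htz,kmt
rk∂_2=7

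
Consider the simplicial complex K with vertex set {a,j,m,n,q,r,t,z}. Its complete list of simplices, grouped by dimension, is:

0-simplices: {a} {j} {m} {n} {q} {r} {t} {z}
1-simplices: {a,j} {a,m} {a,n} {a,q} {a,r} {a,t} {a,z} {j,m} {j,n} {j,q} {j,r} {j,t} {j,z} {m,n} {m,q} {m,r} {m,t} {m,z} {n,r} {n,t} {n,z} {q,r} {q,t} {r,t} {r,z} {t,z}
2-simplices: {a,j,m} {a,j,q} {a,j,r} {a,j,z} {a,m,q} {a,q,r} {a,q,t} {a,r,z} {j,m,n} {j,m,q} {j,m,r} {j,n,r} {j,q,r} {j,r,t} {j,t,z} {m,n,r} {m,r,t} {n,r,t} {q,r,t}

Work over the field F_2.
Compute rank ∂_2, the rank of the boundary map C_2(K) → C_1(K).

n_0=8 n_1=26 n_2=19  [Z2]
∂1: piv[aj,am,an,aq,ar,at,az] rk=7  ker:jm,jn,jq,jr,jt,jz,mn,mq,mr,mt,mz,nr,nt,nz,qr,qt,rt,rz,tz
∂2: piv[ajm,ajq,ajr,ajz,amq,aqr,aqt,arz,jmn,jmr,jnr,jrt,jtz,mrt,nrt,qrt] rk=16  ker:jmq,jqr,mnr
rk∂_2=16

rank∂_2=16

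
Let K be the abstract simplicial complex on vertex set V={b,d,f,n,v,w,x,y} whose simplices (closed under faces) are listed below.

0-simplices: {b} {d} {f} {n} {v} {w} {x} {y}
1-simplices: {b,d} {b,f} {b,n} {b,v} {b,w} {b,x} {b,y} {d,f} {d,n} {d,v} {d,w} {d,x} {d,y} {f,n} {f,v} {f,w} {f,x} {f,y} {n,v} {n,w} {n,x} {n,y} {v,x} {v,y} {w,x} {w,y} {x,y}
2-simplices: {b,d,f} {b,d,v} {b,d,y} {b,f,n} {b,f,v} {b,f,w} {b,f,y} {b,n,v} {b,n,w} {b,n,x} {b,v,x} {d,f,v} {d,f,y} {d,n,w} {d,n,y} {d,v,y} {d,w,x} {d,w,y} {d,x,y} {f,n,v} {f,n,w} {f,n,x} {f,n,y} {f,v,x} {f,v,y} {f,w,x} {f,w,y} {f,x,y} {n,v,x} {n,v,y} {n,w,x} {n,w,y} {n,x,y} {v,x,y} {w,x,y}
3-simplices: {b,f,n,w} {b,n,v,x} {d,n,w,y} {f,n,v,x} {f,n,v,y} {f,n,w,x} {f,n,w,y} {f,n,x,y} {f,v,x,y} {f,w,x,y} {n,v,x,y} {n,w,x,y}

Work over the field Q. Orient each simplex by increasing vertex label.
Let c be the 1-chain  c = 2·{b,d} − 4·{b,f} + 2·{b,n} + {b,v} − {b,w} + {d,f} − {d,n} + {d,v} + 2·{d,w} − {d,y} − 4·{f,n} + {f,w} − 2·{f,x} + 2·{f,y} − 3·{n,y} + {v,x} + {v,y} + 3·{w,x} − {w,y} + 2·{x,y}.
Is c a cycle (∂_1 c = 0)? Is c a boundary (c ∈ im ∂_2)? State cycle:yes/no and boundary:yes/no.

cycle:yes boundary:yes

n_0=8 n_1=27 n_2=35 n_3=12  [Q]
∂1: piv[bd,bf,bn,bv,bw,bx,by] rk=7  ker:df,dn,dv,dw,dx,dy,fn,fv,fw,fx,fy,nv,nw,nx,ny,vx,vy,wx,wy,xy
∂2: piv[bdf,bdv,bdy,bfn,bfv,bfw,bfy,bnv,bnw,bnx,bvx,dnw,dny,dvy,dwx,dwy,dxy,fnx,fny,fwx] rk=20  ker:dfv,dfy,fnv,fnw,fvx,fvy,fwy,fxy,nvx,nvy,nwx,nwy,nxy,vxy,wxy
∂3: piv[bfnw,bnvx,dnwy,fnvx,fnvy,fnwx,fnwy,fnxy,fvxy,fwxy] rk=10  ker:nvxy,nwxy
∂1c = 0
c vs im∂2: reduces to 0 ⇒ boundary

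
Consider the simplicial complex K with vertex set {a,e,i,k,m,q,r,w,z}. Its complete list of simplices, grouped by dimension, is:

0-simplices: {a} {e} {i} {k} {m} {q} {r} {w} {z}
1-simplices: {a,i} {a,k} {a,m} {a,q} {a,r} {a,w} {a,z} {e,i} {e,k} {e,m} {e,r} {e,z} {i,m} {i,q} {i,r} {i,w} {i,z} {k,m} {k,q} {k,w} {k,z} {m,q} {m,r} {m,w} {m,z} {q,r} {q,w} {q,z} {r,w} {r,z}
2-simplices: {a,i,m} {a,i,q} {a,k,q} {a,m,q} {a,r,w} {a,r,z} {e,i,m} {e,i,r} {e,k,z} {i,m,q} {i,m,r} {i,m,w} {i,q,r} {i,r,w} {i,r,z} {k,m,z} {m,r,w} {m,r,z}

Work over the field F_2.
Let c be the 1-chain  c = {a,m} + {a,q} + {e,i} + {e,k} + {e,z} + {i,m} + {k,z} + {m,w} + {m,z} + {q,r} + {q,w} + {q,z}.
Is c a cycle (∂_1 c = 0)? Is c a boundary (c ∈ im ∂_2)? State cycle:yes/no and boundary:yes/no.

n_0=9 n_1=30 n_2=18  [Z2]
∂1: piv[ai,ak,am,aq,ar,aw,az,ei] rk=8  ker:ek,em,er,ez,im,iq,ir,iw,iz,km,kq,kw,kz,mq,mr,mw,mz,qr,qw,qz,rw,rz
∂2: piv[aim,aiq,akq,amq,arw,arz,eim,eir,ekz,imr,imw,iqr,irw,irz,kmz,mrz] rk=16  ker:imq,mrw
∂1c = {e} + {r}

cycle:no boundary:no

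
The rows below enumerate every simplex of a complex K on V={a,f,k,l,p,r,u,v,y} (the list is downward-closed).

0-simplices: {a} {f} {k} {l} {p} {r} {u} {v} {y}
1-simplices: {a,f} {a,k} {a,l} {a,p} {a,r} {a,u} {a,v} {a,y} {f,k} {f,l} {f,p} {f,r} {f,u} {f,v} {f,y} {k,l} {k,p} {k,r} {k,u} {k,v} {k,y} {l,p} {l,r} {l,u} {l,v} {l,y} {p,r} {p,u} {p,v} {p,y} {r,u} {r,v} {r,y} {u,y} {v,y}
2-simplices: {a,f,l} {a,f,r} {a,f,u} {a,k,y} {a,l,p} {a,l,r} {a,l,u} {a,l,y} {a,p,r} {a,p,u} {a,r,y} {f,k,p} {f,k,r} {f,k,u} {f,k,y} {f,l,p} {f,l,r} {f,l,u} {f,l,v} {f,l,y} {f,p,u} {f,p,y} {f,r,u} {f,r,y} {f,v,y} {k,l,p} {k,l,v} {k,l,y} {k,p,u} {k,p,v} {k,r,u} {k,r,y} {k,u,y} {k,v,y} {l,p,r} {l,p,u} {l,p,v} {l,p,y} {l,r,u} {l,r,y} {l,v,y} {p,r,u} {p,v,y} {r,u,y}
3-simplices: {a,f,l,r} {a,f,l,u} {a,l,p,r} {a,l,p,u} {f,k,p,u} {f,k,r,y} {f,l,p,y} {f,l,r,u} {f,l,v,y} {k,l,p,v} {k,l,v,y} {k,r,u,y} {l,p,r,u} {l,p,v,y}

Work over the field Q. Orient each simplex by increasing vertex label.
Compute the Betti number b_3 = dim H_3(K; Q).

n_0=9 n_1=35 n_2=44 n_3=14  [Q]
∂1: piv[af,ak,al,ap,ar,au,av,ay] rk=8  ker:fk,fl,fp,fr,fu,fv,fy,kl,kp,kr,ku,kv,ky,lp,lr,lu,lv,ly,pr,pu,pv,py,ru,rv,ry,uy,vy
∂2: piv[afl,afr,afu,aky,alp,alr,alu,aly,apr,apu,ary,fkp,fkr,fku,fky,flp,flv,fly,fpy,fru,fvy,klp,klv,kpv,kuy] rk=25  ker:flr,flu,fpu,fry,kly,kpu,kru,kry,kvy,lpr,lpu,lpv,lpy,lru,lry,lvy,pru,pvy,ruy
∂3: piv[aflr,aflu,alpr,alpu,fkpu,fkry,flpy,flru,flvy,klpv,klvy,kruy,lpru,lpvy] rk=14
b_3=(14−14)−0=0

b_3=0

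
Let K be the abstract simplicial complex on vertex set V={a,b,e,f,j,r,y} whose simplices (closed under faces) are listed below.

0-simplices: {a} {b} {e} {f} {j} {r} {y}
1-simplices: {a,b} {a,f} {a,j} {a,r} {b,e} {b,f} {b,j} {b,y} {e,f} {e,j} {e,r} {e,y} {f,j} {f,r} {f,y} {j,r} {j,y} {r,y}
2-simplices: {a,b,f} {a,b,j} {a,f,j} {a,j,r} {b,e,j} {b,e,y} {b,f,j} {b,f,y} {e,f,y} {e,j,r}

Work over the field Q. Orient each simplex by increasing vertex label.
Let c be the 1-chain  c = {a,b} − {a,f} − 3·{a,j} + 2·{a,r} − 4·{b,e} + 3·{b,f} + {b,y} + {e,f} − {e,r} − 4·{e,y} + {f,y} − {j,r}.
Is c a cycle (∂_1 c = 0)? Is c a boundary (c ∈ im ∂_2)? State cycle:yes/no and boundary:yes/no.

cycle:no boundary:no

n_0=7 n_1=18 n_2=10  [Q]
∂1: piv[ab,af,aj,ar,be,by] rk=6  ker:bf,bj,ef,ej,er,ey,fj,fr,fy,jr,jy,ry
∂2: piv[abf,abj,afj,ajr,bej,bey,bfy,efy,ejr] rk=9  ker:bfj
∂1c = {a} + {b} + 2·{f} − 2·{j} − 2·{y}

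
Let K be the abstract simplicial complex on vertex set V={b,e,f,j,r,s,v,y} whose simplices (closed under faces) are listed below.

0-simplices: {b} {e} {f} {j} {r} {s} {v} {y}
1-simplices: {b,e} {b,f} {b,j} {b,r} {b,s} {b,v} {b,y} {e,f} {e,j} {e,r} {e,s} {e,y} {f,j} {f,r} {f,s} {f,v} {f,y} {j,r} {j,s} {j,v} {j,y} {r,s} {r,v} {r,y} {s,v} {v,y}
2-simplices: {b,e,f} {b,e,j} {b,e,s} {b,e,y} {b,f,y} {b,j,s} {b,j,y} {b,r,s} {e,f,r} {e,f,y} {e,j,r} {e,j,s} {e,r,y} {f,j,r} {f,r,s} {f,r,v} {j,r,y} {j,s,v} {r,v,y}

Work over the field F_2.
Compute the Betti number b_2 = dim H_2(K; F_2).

n_0=8 n_1=26 n_2=19  [Z2]
∂1: piv[be,bf,bj,br,bs,bv,by] rk=7  ker:ef,ej,er,es,ey,fj,fr,fs,fv,fy,jr,js,jv,jy,rs,rv,ry,sv,vy
∂2: piv[bef,bej,bes,bey,bfy,bjs,bjy,brs,efr,ejr,ery,fjr,frs,frv,jsv,rvy] rk=16  ker:efy,ejs,jry
b_2=(19−16)−0=3

b_2=3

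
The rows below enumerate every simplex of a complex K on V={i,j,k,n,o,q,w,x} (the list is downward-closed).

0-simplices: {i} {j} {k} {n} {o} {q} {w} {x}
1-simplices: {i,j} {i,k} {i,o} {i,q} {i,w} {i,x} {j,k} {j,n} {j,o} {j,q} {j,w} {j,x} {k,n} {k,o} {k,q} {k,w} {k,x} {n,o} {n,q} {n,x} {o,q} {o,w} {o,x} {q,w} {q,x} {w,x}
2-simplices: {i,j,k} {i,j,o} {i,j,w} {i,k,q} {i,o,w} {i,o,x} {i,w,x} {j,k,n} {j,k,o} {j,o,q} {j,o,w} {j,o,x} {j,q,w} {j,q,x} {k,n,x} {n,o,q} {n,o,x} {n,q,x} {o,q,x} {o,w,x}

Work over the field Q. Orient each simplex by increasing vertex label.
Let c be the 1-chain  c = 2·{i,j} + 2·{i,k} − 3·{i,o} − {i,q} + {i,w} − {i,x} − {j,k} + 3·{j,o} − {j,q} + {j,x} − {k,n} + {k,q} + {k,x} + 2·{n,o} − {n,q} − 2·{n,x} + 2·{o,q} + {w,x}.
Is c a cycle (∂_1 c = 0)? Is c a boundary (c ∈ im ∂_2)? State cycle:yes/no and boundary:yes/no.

cycle:yes boundary:yes

n_0=8 n_1=26 n_2=20  [Q]
∂1: piv[ij,ik,io,iq,iw,ix,jn] rk=7  ker:jk,jo,jq,jw,jx,kn,ko,kq,kw,kx,no,nq,nx,oq,ow,ox,qw,qx,wx
∂2: piv[ijk,ijo,ijw,ikq,iow,iox,iwx,jkn,jko,joq,jox,jqw,jqx,knx,noq,nox] rk=16  ker:jow,nqx,oqx,owx
∂1c = 0
c vs im∂2: reduces to 0 ⇒ boundary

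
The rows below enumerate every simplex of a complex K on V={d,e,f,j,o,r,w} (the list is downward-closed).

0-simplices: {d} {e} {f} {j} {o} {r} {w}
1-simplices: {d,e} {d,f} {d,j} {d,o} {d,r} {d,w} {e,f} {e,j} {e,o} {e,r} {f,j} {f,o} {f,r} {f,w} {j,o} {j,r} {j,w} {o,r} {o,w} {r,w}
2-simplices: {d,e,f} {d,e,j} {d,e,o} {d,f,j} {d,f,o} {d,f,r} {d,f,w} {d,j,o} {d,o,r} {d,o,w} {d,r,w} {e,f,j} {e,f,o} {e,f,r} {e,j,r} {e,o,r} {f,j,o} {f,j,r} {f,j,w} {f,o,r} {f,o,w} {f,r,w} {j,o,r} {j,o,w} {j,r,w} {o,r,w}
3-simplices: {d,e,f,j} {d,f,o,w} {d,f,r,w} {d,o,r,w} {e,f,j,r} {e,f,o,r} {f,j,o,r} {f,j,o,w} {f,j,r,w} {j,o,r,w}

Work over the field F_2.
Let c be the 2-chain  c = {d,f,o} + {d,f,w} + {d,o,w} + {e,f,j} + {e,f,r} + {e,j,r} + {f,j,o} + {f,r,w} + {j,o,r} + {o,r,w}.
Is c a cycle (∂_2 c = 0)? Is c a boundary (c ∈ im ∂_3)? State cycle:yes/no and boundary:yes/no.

cycle:yes boundary:yes

n_0=7 n_1=20 n_2=26 n_3=10  [Z2]
∂1: piv[de,df,dj,do,dr,dw] rk=6  ker:ef,ej,eo,er,fj,fo,fr,fw,jo,jr,jw,or,ow,rw
∂2: piv[def,dej,deo,dfj,dfo,dfr,dfw,djo,dor,dow,drw,efr,ejr,fjw] rk=14  ker:efj,efo,eor,fjo,fjr,for,fow,frw,jor,jow,jrw,orw
∂3: piv[defj,dfow,dfrw,dorw,efjr,efor,fjor,fjow,fjrw,jorw] rk=10
∂2c = 0
c vs im∂3: reduces to 0 ⇒ boundary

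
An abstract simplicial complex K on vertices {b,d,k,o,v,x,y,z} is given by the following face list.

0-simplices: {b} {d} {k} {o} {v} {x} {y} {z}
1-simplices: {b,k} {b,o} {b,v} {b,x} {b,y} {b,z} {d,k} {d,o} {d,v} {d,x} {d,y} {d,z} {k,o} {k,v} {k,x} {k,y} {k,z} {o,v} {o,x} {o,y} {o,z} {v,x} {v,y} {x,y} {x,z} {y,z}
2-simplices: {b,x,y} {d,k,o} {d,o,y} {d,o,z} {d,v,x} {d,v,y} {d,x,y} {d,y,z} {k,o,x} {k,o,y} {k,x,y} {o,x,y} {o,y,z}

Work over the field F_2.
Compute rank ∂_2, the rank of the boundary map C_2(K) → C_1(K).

n_0=8 n_1=26 n_2=13  [Z2]
∂1: piv[bk,bo,bv,bx,by,bz,dk] rk=7  ker:do,dv,dx,dy,dz,ko,kv,kx,ky,kz,ov,ox,oy,oz,vx,vy,xy,xz,yz
∂2: piv[bxy,dko,doy,doz,dvx,dvy,dxy,dyz,kox,koy,kxy] rk=11  ker:oxy,oyz
rk∂_2=11

rank∂_2=11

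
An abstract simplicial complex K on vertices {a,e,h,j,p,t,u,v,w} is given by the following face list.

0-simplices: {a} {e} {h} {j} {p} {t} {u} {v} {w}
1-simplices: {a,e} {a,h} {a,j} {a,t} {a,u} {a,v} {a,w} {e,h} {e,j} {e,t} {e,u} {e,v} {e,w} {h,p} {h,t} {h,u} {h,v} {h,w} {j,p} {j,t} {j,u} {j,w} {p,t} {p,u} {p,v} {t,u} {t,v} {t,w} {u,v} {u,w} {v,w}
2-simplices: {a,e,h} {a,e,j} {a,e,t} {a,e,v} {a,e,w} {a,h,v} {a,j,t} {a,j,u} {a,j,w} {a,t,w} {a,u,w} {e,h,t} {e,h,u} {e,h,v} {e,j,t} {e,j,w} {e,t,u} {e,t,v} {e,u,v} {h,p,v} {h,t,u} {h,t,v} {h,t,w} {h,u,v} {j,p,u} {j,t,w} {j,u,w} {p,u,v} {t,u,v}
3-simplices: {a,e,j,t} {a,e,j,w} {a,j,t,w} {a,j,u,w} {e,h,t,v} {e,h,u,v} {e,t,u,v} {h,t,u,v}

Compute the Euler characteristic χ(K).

n_0=9 n_1=31 n_2=29 n_3=8
χ=+9−31+29−8=-1

χ(K)=-1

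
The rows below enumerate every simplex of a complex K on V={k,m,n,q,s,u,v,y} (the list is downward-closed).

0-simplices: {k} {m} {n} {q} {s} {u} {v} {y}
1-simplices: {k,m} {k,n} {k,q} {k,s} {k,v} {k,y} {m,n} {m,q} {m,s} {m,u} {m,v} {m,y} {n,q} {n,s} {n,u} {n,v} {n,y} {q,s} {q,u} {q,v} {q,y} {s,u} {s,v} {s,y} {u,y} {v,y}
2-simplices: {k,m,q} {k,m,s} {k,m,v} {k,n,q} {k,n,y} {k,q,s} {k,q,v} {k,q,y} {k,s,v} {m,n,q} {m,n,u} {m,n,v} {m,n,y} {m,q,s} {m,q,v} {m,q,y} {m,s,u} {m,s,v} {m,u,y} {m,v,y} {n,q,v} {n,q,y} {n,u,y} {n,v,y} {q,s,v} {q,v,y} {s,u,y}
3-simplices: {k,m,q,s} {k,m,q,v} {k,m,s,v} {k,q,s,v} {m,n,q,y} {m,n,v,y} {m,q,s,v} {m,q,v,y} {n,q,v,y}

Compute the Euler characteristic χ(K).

n_0=8 n_1=26 n_2=27 n_3=9
χ=+8−26+27−9=0

χ(K)=0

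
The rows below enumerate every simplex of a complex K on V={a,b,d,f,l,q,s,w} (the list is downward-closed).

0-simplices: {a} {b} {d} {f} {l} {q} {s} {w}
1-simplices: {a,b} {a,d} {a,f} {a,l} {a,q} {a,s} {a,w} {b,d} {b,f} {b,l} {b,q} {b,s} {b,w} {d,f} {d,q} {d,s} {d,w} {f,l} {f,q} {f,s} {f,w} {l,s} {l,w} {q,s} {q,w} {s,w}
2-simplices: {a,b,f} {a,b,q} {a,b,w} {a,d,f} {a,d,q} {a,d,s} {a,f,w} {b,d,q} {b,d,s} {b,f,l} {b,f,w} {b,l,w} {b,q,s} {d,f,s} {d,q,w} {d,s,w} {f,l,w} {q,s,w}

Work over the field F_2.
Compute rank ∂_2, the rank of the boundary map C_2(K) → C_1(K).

rank∂_2=15

n_0=8 n_1=26 n_2=18  [Z2]
∂1: piv[ab,ad,af,al,aq,as,aw] rk=7  ker:bd,bf,bl,bq,bs,bw,df,dq,ds,dw,fl,fq,fs,fw,ls,lw,qs,qw,sw
∂2: piv[abf,abq,abw,adf,adq,ads,afw,bdq,bds,bfl,blw,bqs,dfs,dqw,dsw] rk=15  ker:bfw,flw,qsw
rk∂_2=15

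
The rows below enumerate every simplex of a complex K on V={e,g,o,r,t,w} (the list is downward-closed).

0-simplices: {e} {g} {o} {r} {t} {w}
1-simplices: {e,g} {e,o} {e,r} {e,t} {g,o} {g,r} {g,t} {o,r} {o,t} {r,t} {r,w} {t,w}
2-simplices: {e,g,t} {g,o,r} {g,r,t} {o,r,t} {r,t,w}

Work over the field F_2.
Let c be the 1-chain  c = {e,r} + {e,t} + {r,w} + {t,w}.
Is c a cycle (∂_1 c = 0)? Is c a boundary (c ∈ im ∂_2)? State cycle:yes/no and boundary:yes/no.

n_0=6 n_1=12 n_2=5  [Z2]
∂1: piv[eg,eo,er,et,rw] rk=5  ker:go,gr,gt,or,ot,rt,tw
∂2: piv[egt,gor,grt,ort,rtw] rk=5
∂1c = 0
c vs im∂2: residual ≠ 0 ⇒ not boundary

cycle:yes boundary:no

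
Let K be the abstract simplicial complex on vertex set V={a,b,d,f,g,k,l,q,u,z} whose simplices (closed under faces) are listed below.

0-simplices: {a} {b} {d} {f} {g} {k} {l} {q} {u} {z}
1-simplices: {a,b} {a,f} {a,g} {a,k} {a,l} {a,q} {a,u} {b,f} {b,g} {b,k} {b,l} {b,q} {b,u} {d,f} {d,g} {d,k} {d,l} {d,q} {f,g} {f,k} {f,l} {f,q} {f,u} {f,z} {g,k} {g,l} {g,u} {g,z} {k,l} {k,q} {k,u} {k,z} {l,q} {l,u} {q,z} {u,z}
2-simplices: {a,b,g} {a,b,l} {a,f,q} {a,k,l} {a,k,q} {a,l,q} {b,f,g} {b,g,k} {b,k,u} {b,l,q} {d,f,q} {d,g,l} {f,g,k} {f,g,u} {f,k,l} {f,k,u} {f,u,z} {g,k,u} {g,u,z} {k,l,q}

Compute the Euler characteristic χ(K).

n_0=10 n_1=36 n_2=20
χ=+10−36+20=-6

χ(K)=-6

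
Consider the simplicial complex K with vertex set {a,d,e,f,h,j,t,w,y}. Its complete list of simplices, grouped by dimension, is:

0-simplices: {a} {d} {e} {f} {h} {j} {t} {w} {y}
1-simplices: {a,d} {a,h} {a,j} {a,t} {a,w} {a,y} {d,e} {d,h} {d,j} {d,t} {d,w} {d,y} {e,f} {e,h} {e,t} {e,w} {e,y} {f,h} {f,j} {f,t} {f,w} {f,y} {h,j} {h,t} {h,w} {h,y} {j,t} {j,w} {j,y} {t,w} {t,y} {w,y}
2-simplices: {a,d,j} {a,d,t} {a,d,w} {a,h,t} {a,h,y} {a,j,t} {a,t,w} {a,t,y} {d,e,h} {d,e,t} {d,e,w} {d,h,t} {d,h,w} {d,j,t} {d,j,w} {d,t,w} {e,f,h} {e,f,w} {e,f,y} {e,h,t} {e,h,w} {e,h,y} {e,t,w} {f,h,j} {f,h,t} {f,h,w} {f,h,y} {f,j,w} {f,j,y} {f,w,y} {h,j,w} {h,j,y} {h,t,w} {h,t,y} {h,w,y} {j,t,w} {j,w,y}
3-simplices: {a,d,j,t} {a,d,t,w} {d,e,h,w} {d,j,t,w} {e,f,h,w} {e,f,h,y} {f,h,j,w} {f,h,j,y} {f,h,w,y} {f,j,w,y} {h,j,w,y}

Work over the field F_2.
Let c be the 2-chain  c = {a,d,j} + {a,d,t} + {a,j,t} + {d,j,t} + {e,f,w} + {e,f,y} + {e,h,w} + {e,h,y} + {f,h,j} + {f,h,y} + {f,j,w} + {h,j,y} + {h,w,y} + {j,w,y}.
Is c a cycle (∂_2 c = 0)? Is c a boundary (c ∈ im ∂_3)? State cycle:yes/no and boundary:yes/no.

n_0=9 n_1=32 n_2=37 n_3=11  [Z2]
∂1: piv[ad,ah,aj,at,aw,ay,de,ef] rk=8  ker:dh,dj,dt,dw,dy,eh,et,ew,ey,fh,fj,ft,fw,fy,hj,ht,hw,hy,jt,jw,jy,tw,ty,wy
∂2: piv[adj,adt,adw,aht,ahy,ajt,atw,aty,deh,det,dew,dht,dhw,djw,efh,efw,efy,ehy,fhj,fht,fjw,fjy,fwy] rk=23  ker:djt,dtw,eht,ehw,etw,fhw,fhy,hjw,hjy,htw,hty,hwy,jtw,jwy
∂3: piv[adjt,adtw,dehw,djtw,efhw,efhy,fhjw,fhjy,fhwy,fjwy] rk=10  ker:hjwy
∂2c = 0
c vs im∂3: reduces to 0 ⇒ boundary

cycle:yes boundary:yes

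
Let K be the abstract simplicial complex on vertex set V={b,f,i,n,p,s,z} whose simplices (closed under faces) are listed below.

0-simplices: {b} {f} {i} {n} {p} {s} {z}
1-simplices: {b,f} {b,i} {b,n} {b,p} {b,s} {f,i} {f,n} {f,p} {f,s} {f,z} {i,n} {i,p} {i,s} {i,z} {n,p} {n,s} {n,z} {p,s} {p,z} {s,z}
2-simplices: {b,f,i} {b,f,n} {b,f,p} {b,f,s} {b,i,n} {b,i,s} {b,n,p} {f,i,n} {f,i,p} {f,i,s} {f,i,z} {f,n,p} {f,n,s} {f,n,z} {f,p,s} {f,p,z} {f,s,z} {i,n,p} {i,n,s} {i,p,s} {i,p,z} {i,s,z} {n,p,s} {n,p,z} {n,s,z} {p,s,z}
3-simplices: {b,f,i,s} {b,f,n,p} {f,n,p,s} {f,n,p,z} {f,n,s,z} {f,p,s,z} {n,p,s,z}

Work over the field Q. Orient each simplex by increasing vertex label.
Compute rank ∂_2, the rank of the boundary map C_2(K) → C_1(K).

rank∂_2=14

n_0=7 n_1=20 n_2=26 n_3=7  [Q]
∂1: piv[bf,bi,bn,bp,bs,fz] rk=6  ker:fi,fn,fp,fs,in,ip,is,iz,np,ns,nz,ps,pz,sz
∂2: piv[bfi,bfn,bfp,bfs,bin,bis,bnp,fip,fiz,fns,fnz,fps,fpz,fsz] rk=14  ker:fin,fis,fnp,inp,ins,ips,ipz,isz,nps,npz,nsz,psz
∂3: piv[bfis,bfnp,fnps,fnpz,fnsz,fpsz] rk=6  ker:npsz
rk∂_2=14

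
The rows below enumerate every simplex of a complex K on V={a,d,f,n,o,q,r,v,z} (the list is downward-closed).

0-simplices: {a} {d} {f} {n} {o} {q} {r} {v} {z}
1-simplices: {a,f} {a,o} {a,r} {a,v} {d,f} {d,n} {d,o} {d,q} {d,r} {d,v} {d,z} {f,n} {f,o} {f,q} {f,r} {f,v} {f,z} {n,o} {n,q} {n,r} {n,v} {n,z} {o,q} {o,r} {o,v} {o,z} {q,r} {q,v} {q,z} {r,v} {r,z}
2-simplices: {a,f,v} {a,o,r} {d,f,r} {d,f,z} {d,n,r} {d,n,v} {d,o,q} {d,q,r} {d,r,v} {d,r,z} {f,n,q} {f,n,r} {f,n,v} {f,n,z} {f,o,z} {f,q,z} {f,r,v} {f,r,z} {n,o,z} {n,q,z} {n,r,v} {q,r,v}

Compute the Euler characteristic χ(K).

n_0=9 n_1=31 n_2=22
χ=+9−31+22=0

χ(K)=0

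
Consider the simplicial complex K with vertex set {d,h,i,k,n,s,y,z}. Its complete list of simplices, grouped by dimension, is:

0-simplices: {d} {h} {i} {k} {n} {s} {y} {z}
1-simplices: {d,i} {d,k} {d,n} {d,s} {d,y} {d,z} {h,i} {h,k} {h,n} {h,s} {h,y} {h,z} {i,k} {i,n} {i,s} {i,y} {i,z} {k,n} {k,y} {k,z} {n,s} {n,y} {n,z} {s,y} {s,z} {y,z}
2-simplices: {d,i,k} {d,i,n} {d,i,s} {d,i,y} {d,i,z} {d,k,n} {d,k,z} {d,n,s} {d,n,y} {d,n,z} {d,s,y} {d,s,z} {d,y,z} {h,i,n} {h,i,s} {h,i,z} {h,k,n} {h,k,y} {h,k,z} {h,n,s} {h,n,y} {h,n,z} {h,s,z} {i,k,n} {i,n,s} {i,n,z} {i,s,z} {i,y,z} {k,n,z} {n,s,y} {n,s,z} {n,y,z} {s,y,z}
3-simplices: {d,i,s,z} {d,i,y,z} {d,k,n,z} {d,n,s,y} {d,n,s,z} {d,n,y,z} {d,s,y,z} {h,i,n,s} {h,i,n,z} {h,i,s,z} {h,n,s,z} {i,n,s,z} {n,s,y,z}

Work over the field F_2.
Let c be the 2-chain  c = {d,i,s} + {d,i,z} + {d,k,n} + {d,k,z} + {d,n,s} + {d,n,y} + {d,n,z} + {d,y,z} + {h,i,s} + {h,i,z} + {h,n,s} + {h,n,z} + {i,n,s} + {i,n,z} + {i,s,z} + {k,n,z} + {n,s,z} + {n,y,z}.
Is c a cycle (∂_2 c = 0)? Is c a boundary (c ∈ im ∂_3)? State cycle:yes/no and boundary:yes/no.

cycle:yes boundary:yes

n_0=8 n_1=26 n_2=33 n_3=13  [Z2]
∂1: piv[di,dk,dn,ds,dy,dz,hi] rk=7  ker:hk,hn,hs,hy,hz,ik,in,is,iy,iz,kn,ky,kz,ns,ny,nz,sy,sz,yz
∂2: piv[dik,din,dis,diy,diz,dkn,dkz,dns,dny,dnz,dsy,dsz,dyz,hin,his,hiz,hkn,hky,hny] rk=19  ker:hkz,hns,hnz,hsz,ikn,ins,inz,isz,iyz,knz,nsy,nsz,nyz,syz
∂3: piv[disz,diyz,dknz,dnsy,dnsz,dnyz,dsyz,hins,hinz,hisz,hnsz] rk=11  ker:insz,nsyz
∂2c = 0
c vs im∂3: reduces to 0 ⇒ boundary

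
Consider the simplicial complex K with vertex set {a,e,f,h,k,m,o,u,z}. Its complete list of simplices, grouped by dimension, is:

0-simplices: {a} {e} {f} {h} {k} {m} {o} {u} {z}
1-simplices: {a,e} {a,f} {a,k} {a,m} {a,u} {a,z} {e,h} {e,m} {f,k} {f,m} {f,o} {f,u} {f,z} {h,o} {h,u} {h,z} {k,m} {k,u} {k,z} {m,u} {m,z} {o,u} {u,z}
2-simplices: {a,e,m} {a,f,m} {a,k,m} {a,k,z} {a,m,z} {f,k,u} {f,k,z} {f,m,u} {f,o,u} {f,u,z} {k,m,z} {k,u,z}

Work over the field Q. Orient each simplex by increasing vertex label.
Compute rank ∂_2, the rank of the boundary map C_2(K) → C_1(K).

rank∂_2=10

n_0=9 n_1=23 n_2=12  [Q]
∂1: piv[ae,af,ak,am,au,az,eh,fo] rk=8  ker:em,fk,fm,fu,fz,ho,hu,hz,km,ku,kz,mu,mz,ou,uz
∂2: piv[aem,afm,akm,akz,amz,fku,fkz,fmu,fou,fuz] rk=10  ker:kmz,kuz
rk∂_2=10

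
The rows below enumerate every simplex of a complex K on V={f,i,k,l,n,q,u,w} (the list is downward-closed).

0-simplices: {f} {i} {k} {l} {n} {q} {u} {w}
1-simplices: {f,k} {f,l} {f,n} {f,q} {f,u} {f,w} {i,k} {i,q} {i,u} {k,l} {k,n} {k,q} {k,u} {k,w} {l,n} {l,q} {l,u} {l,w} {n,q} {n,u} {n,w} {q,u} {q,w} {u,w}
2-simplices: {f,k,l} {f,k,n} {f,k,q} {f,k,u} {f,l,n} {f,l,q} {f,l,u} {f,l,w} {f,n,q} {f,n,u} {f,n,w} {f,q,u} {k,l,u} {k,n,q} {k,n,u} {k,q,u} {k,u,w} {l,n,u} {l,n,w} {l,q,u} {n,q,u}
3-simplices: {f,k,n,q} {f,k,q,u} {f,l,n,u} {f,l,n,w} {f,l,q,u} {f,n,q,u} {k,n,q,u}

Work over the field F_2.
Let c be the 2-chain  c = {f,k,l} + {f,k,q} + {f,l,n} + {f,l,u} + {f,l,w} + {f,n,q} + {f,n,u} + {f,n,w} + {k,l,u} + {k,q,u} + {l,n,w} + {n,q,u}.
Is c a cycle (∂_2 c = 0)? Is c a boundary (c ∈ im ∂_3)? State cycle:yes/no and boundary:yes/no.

n_0=8 n_1=24 n_2=21 n_3=7  [Z2]
∂1: piv[fk,fl,fn,fq,fu,fw,ik] rk=7  ker:iq,iu,kl,kn,kq,ku,kw,ln,lq,lu,lw,nq,nu,nw,qu,qw,uw
∂2: piv[fkl,fkn,fkq,fku,fln,flq,flu,flw,fnq,fnu,fnw,fqu,kuw] rk=13  ker:klu,knq,knu,kqu,lnu,lnw,lqu,nqu
∂3: piv[fknq,fkqu,flnu,flnw,flqu,fnqu,knqu] rk=7
∂2c = 0
c vs im∂3: residual ≠ 0 ⇒ not boundary

cycle:yes boundary:no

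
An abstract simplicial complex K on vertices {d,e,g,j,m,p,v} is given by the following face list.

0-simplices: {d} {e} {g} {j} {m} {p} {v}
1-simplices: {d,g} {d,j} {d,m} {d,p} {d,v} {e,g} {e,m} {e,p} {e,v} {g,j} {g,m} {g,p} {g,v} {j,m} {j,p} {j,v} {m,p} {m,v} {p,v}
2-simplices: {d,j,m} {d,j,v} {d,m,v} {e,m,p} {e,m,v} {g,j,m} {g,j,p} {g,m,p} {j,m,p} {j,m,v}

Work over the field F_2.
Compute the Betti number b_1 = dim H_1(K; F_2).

b_1=5

n_0=7 n_1=19 n_2=10  [Z2]
∂1: piv[dg,dj,dm,dp,dv,eg] rk=6  ker:em,ep,ev,gj,gm,gp,gv,jm,jp,jv,mp,mv,pv
∂2: piv[djm,djv,dmv,emp,emv,gjm,gjp,gmp] rk=8  ker:jmp,jmv
b_1=(19−6)−8=5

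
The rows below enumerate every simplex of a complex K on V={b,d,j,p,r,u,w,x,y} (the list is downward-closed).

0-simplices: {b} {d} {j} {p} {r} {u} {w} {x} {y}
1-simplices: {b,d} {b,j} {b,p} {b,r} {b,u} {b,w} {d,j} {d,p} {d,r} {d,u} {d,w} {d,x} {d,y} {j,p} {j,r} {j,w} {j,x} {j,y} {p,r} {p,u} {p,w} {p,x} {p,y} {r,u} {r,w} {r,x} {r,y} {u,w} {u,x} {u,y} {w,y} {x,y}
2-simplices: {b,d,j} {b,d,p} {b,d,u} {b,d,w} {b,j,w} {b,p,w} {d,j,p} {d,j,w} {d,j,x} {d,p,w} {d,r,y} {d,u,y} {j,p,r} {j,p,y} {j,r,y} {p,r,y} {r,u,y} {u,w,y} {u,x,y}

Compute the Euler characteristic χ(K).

n_0=9 n_1=32 n_2=19
χ=+9−32+19=-4

χ(K)=-4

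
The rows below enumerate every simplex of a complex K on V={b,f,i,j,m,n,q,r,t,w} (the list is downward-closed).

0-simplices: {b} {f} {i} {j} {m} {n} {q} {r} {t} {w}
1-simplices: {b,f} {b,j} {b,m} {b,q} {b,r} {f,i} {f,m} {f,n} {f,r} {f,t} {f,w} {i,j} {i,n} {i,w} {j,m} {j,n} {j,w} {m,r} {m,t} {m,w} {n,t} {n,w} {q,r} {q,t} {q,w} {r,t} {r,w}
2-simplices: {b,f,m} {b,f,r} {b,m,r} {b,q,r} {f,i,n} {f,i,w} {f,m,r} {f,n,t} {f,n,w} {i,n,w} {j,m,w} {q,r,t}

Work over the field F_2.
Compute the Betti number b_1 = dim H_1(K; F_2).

b_1=8

n_0=10 n_1=27 n_2=12  [Z2]
∂1: piv[bf,bj,bm,bq,br,fi,fn,ft,fw] rk=9  ker:fm,fr,ij,in,iw,jm,jn,jw,mr,mt,mw,nt,nw,qr,qt,qw,rt,rw
∂2: piv[bfm,bfr,bmr,bqr,fin,fiw,fnt,fnw,jmw,qrt] rk=10  ker:fmr,inw
b_1=(27−9)−10=8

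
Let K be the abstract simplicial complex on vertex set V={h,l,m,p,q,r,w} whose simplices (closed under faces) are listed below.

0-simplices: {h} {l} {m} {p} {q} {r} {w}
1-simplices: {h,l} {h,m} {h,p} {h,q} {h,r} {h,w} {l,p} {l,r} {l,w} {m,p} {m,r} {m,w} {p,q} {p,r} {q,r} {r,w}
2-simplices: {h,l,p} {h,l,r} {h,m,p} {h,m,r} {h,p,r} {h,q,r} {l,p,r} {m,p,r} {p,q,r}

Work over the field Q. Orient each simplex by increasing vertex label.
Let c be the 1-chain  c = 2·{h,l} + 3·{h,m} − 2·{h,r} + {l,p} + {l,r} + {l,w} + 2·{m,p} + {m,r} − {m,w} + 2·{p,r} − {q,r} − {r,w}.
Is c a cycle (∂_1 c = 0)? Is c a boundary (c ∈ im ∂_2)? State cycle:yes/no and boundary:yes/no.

cycle:no boundary:no

n_0=7 n_1=16 n_2=9  [Q]
∂1: piv[hl,hm,hp,hq,hr,hw] rk=6  ker:lp,lr,lw,mp,mr,mw,pq,pr,qr,rw
∂2: piv[hlp,hlr,hmp,hmr,hpr,hqr,pqr] rk=7  ker:lpr,mpr
∂1c = −3·{h} − {l} + {m} + {p} + {q} + 2·{r} − {w}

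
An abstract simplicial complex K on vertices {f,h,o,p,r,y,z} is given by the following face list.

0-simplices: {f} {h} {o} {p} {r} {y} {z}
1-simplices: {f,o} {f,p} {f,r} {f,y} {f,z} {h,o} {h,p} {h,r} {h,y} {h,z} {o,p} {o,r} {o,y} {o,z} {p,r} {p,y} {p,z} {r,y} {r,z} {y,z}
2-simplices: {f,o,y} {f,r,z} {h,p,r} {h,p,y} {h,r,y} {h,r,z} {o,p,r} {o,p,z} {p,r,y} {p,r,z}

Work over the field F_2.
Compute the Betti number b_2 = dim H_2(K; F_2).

b_2=1

n_0=7 n_1=20 n_2=10  [Z2]
∂1: piv[fo,fp,fr,fy,fz,ho] rk=6  ker:hp,hr,hy,hz,op,or,oy,oz,pr,py,pz,ry,rz,yz
∂2: piv[foy,frz,hpr,hpy,hry,hrz,opr,opz,prz] rk=9  ker:pry
b_2=(10−9)−0=1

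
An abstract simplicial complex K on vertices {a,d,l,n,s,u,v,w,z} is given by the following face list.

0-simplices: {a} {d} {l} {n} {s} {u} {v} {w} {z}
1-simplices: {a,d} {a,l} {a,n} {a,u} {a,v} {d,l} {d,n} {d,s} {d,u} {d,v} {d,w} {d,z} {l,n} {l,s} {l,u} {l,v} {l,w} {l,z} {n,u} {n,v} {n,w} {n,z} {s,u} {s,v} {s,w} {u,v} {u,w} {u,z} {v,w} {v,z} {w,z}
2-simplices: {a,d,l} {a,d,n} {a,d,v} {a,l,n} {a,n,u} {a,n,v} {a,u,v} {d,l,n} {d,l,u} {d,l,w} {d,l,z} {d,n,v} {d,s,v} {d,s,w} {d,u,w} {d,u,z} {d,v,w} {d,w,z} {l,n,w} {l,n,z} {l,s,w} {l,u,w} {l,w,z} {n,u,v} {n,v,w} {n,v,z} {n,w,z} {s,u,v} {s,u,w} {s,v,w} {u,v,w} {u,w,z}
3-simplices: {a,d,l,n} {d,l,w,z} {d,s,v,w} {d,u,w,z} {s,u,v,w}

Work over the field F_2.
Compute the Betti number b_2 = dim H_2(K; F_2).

n_0=9 n_1=31 n_2=32 n_3=5  [Z2]
∂1: piv[ad,al,an,au,av,ds,dw,dz] rk=8  ker:dl,dn,du,dv,ln,ls,lu,lv,lw,lz,nu,nv,nw,nz,su,sv,sw,uv,uw,uz,vw,vz,wz
∂2: piv[adl,adn,adv,aln,anu,anv,auv,dlu,dlw,dlz,dsv,dsw,duw,duz,dvw,dwz,lnw,lnz,lsw,nvz,suv,suw] rk=22  ker:dln,dnv,luw,lwz,nuv,nvw,nwz,svw,uvw,uwz
∂3: piv[adln,dlwz,dsvw,duwz,suvw] rk=5
b_2=(32−22)−5=5

b_2=5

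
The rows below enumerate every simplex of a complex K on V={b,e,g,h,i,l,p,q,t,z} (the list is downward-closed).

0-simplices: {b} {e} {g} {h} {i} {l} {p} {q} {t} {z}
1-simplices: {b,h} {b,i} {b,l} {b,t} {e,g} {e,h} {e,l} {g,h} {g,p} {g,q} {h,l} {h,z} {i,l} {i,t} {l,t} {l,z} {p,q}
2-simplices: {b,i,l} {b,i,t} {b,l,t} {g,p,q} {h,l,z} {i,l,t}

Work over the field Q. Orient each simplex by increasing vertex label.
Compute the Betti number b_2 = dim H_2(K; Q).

b_2=1

n_0=10 n_1=17 n_2=6  [Q]
∂1: piv[bh,bi,bl,bt,eg,eh,gp,gq,hz] rk=9  ker:el,gh,hl,il,it,lt,lz,pq
∂2: piv[bil,bit,blt,gpq,hlz] rk=5  ker:ilt
b_2=(6−5)−0=1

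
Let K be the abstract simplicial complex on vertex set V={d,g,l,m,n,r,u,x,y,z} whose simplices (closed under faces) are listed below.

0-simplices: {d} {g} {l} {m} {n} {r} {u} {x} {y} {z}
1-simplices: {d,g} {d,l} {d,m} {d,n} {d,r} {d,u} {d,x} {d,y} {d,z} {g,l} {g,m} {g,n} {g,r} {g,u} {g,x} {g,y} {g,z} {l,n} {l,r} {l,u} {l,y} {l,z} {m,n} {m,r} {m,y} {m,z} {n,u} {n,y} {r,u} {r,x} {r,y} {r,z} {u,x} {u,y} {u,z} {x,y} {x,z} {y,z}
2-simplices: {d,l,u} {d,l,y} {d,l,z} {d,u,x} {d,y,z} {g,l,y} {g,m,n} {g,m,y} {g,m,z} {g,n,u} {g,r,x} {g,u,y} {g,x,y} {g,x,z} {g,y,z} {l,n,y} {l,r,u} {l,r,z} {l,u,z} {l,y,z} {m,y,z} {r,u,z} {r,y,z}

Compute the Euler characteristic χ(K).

n_0=10 n_1=38 n_2=23
χ=+10−38+23=-5

χ(K)=-5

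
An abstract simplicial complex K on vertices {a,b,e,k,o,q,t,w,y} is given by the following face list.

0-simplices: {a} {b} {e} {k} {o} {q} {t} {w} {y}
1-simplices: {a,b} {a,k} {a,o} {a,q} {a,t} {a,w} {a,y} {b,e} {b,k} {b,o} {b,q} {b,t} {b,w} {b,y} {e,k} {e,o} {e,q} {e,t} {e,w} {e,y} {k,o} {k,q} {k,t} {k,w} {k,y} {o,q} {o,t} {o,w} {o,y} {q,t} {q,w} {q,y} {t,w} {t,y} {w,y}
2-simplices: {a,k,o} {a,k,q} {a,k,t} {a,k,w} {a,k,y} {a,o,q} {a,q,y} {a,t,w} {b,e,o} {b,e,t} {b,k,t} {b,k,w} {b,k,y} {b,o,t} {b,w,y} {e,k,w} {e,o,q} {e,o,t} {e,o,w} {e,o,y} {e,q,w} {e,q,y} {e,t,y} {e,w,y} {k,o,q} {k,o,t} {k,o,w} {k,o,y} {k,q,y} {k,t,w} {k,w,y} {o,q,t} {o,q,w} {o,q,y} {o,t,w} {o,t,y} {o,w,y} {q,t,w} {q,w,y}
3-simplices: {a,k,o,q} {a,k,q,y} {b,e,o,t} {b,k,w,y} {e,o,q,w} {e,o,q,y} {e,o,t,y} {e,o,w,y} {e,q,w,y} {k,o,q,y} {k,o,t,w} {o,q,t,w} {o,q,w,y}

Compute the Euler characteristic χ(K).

χ(K)=0

n_0=9 n_1=35 n_2=39 n_3=13
χ=+9−35+39−13=0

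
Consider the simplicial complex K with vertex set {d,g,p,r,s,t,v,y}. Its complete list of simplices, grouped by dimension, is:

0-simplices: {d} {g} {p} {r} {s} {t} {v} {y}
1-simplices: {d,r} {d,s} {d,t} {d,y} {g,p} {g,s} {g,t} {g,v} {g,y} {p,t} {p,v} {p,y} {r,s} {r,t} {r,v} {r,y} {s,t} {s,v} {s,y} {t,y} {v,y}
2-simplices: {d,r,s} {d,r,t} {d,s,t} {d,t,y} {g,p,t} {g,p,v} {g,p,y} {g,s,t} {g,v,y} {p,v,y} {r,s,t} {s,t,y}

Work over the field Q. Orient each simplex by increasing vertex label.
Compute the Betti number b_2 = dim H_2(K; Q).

b_2=2

n_0=8 n_1=21 n_2=12  [Q]
∂1: piv[dr,ds,dt,dy,gp,gs,gv] rk=7  ker:gt,gy,pt,pv,py,rs,rt,rv,ry,st,sv,sy,ty,vy
∂2: piv[drs,drt,dst,dty,gpt,gpv,gpy,gst,gvy,sty] rk=10  ker:pvy,rst
b_2=(12−10)−0=2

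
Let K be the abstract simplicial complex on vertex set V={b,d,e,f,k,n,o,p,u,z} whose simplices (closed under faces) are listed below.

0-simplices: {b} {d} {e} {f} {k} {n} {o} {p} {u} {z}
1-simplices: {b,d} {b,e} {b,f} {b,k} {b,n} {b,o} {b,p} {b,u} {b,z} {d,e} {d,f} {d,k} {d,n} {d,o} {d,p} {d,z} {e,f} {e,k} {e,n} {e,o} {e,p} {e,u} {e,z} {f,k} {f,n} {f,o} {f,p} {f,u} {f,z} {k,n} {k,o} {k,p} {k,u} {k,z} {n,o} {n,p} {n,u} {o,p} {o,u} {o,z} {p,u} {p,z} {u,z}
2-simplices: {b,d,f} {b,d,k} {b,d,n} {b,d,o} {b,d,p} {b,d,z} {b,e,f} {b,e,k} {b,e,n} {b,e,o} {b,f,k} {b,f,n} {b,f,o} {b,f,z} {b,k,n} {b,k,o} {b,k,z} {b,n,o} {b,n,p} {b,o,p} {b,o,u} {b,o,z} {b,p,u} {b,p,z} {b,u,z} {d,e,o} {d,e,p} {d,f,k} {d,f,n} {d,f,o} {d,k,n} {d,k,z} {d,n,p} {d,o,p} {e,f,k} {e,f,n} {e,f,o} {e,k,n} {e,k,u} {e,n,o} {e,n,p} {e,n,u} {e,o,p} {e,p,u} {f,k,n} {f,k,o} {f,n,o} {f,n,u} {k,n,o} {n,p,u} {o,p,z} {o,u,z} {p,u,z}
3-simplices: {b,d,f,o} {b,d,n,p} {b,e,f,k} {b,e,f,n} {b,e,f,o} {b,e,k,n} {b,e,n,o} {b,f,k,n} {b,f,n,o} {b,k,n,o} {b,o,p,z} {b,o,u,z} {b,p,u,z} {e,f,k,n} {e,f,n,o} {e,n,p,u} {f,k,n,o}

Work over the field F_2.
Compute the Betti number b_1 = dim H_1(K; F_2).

n_0=10 n_1=43 n_2=53 n_3=17  [Z2]
∂1: piv[bd,be,bf,bk,bn,bo,bp,bu,bz] rk=9  ker:de,df,dk,dn,do,dp,dz,ef,ek,en,eo,ep,eu,ez,fk,fn,fo,fp,fu,fz,kn,ko,kp,ku,kz,no,np,nu,op,ou,oz,pu,pz,uz
∂2: piv[bdf,bdk,bdn,bdo,bdp,bdz,bef,bek,ben,beo,bfk,bfn,bfo,bfz,bkn,bko,bkz,bno,bnp,bop,bou,boz,bpu,bpz,buz,deo,dep,eku,enu,epu,fnu] rk=31  ker:dfk,dfn,dfo,dkn,dkz,dnp,dop,efk,efn,efo,ekn,eno,enp,eop,fkn,fko,fno,kno,npu,opz,ouz,puz
∂3: piv[bdfo,bdnp,befk,befn,befo,bekn,beno,bfkn,bfno,bkno,bopz,bouz,bpuz,enpu,fkno] rk=15  ker:efkn,efno
b_1=(43−9)−31=3

b_1=3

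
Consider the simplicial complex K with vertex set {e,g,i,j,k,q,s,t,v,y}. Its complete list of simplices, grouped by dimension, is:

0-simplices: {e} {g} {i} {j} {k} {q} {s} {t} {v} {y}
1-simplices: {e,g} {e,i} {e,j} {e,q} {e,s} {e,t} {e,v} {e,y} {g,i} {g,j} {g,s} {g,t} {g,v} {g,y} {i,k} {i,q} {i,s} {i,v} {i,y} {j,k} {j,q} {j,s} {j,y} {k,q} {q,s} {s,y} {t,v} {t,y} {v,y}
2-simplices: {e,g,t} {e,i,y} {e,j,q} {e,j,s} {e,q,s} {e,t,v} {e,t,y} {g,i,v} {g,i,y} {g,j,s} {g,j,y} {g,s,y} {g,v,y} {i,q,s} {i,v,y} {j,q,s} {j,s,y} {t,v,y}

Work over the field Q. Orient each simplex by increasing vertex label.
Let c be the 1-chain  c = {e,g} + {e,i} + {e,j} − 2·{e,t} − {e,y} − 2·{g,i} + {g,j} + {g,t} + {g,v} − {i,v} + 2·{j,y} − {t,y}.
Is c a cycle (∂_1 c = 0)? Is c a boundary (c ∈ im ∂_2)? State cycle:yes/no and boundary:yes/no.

cycle:yes boundary:no

n_0=10 n_1=29 n_2=18  [Q]
∂1: piv[eg,ei,ej,eq,es,et,ev,ey,ik] rk=9  ker:gi,gj,gs,gt,gv,gy,iq,is,iv,iy,jk,jq,js,jy,kq,qs,sy,tv,ty,vy
∂2: piv[egt,eiy,ejq,ejs,eqs,etv,ety,giv,giy,gjs,gjy,gsy,gvy,iqs,tvy] rk=15  ker:ivy,jqs,jsy
∂1c = 0
c vs im∂2: residual ≠ 0 ⇒ not boundary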